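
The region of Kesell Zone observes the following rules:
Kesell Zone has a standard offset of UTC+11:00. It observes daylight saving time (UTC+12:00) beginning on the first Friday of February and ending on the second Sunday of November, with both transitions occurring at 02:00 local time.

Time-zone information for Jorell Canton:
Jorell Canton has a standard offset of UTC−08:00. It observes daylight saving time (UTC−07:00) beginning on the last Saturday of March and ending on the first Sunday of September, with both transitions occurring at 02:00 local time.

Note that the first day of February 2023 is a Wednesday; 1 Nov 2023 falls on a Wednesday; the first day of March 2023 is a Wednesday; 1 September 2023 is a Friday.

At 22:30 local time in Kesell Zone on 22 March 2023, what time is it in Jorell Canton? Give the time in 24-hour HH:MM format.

1 February 2023 is a Wednesday, so the first Friday is February 3.
1 November 2023 is a Wednesday, so the first Sunday is November 5 and the second is November 12.
Daylight saving runs 3 February – 12 November; 22 March 2023 is inside that window, so Kesell Zone is at UTC+12:00.
22:30 Kesell Zone − 12h = 10:30 UTC.
1 March 2023 is a Wednesday, so Saturdays fall on 4, 11, 18, 25; the last is March 25.
1 September 2023 is a Friday, so the first Sunday is September 3.
At the standard offset (UTC−08:00), 10:30 UTC − 8h = 02:30 Jorell Canton standard time.
The standard-time date in Jorell Canton, 22 March 2023, is outside the daylight-saving period (25 March – 3 September), so Jorell Canton is on standard time, UTC−08:00.
10:30 UTC − 8h = 02:30 Jorell Canton.

02:30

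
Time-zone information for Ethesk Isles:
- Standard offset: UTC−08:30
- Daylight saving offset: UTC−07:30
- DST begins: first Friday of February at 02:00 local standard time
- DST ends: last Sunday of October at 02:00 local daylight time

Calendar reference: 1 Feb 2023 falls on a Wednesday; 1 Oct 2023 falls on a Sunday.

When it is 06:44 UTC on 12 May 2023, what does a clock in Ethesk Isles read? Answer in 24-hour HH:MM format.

1 February 2023 is a Wednesday, so the first Friday is February 3.
1 October 2023 is a Sunday, so Sundays fall on 1, 8, 15, 22, 29; the last is October 29.
At the standard offset (UTC−08:30), 06:44 UTC − 8h30m = 22:14 Ethesk Isles standard time (rolling into the previous day, 11 May 2023).
The standard-time date in Ethesk Isles, 11 May 2023, lies within the daylight-saving period (3 February – 29 October), so Ethesk Isles is on daylight time, UTC−07:30.
06:44 UTC − 7h30m = 23:14 local (rolling into the previous day, 11 May 2023).

23:14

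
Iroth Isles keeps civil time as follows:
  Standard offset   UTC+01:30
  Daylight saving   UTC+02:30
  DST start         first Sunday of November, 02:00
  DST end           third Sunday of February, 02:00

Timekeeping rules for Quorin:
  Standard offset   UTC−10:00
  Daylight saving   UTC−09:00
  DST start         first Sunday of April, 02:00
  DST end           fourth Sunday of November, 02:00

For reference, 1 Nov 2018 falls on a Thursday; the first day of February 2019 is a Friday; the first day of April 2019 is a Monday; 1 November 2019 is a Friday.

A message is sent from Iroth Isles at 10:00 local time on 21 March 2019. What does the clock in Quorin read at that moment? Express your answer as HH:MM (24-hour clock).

1 November 2018 is a Thursday, so the first Sunday is November 4.
1 February 2019 is a Friday, so the first Sunday is February 3 and the third is February 17.
Daylight saving runs 4 November 2018 – 17 February 2019; 21 March 2019 is outside that window, so Iroth Isles is on standard time at UTC+01:30.
10:00 Iroth Isles − 1h30m = 08:30 UTC.
1 April 2019 is a Monday, so the first Sunday is April 7.
1 November 2019 is a Friday, so the first Sunday is November 3 and the fourth is November 24.
At the standard offset (UTC−10:00), 08:30 UTC − 10h = 22:30 Quorin standard time (rolling into the previous day, 20 March 2019).
The standard-time date in Quorin, 20 March 2019, is outside the daylight-saving period (7 April – 24 November), so Quorin is on standard time, UTC−10:00.
08:30 UTC − 10h = 22:30 Quorin (rolling into the previous day, 20 March 2019).

22:30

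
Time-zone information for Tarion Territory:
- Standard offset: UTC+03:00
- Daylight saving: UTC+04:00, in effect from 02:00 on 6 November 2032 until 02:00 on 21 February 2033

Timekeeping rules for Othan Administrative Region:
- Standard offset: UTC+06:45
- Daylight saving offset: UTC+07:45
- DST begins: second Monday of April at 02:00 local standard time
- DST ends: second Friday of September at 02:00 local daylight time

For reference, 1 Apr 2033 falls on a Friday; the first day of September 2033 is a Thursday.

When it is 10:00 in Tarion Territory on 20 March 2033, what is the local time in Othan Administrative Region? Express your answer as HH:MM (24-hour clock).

13:45

20 March 2033 does not fall between 6 November 2032 and 21 February 2033, so daylight saving is not in effect and Tarion Territory is at UTC+03:00.
10:00 Tarion Territory − 3h = 07:00 UTC.
1 April 2033 is a Friday, so the first Monday is April 4 and the second is April 11.
1 September 2033 is a Thursday, so the first Friday is September 2 and the second is September 9.
At the standard offset (UTC+06:45), 07:00 UTC + 6h45m = 13:45 Othan Administrative Region standard time.
The standard-time date in Othan Administrative Region, 20 March 2033, does not fall between 11 April and 9 September, so daylight saving is not in effect and Othan Administrative Region is at UTC+06:45.
07:00 UTC + 6h45m = 13:45 Othan Administrative Region.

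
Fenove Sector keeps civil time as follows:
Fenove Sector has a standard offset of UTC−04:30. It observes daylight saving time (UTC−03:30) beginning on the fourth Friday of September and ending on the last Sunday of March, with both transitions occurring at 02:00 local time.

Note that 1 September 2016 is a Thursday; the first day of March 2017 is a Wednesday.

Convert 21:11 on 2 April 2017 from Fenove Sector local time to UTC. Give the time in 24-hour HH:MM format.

01:41

1 September 2016 is a Thursday, so the first Friday is September 2 and the fourth is September 23.
1 March 2017 is a Wednesday, so Sundays fall on 5, 12, 19, 26; the last is March 26.
2 April 2017 is outside the daylight-saving period (23 September 2016 – 26 March 2017), so Fenove Sector is on standard time, UTC−04:30.
21:11 local + 4h30m = 01:41 UTC (rolling into the next day, 3 April 2017).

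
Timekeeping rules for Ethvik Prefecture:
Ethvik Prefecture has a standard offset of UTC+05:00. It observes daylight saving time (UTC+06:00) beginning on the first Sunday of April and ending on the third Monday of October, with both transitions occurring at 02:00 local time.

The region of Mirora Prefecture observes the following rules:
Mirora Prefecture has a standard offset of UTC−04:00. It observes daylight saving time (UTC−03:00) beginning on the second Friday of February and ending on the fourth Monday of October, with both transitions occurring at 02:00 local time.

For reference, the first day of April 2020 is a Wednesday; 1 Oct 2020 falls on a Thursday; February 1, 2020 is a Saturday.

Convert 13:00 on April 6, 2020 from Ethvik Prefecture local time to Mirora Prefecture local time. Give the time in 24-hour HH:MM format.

04:00

1 April 2020 is a Wednesday, so the first Sunday is April 5.
1 October 2020 is a Thursday, so the first Monday is October 5 and the third is October 19.
April 6, 2020 falls between 5 April and 19 October, so daylight saving is in effect and Ethvik Prefecture is at UTC+06:00.
13:00 Ethvik Prefecture − 6h = 07:00 UTC.
1 February 2020 is a Saturday, so the first Friday is February 7 and the second is February 14.
1 October 2020 is a Thursday, so the first Monday is October 5 and the fourth is October 26.
At the standard offset (UTC−04:00), 07:00 UTC − 4h = 03:00 Mirora Prefecture standard time.
The standard-time date in Mirora Prefecture, April 6, 2020, lies within the daylight-saving period (14 February – 26 October), so Mirora Prefecture is on daylight time, UTC−03:00.
07:00 UTC − 3h = 04:00 Mirora Prefecture.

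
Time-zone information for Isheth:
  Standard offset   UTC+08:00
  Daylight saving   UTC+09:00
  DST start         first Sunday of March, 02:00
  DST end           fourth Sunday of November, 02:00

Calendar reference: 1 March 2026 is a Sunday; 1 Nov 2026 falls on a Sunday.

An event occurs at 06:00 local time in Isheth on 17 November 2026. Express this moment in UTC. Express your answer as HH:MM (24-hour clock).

21:00

1 March 2026 is a Sunday, so the first Sunday is March 1.
1 November 2026 is a Sunday, so the first Sunday is November 1 and the fourth is November 22.
17 November 2026 lies within the daylight-saving period (1 March – 22 November), so Isheth is on daylight time, UTC+09:00.
06:00 local − 9h = 21:00 UTC (rolling into the previous day, 16 November 2026).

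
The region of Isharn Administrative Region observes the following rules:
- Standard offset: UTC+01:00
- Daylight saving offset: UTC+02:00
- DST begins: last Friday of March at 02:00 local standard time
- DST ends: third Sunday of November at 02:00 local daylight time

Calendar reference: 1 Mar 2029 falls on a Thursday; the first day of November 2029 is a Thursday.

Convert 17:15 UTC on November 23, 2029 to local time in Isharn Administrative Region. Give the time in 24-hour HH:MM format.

1 March 2029 is a Thursday, so Fridays fall on 2, 9, 16, 23, 30; the last is March 30.
1 November 2029 is a Thursday, so the first Sunday is November 4 and the third is November 18.
At the standard offset (UTC+01:00), 17:15 UTC + 1h = 18:15 Isharn Administrative Region standard time.
The standard-time date in Isharn Administrative Region, November 23, 2029, is outside the daylight-saving period (30 March – 18 November), so Isharn Administrative Region is on standard time, UTC+01:00.
17:15 UTC + 1h = 18:15 local.

18:15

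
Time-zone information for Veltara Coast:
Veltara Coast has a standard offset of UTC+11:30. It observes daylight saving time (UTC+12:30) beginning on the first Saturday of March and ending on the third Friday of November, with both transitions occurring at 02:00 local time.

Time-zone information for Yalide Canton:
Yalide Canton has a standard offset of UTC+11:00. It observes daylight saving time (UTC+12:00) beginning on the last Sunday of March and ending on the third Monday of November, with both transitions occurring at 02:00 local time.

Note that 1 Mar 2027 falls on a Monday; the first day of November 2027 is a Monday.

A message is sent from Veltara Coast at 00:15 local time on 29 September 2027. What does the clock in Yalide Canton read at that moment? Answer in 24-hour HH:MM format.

23:45

1 March 2027 is a Monday, so the first Saturday is March 6.
1 November 2027 is a Monday, so the first Friday is November 5 and the third is November 19.
29 September 2027 lies within the daylight-saving period (6 March – 19 November), so Veltara Coast is on daylight time, UTC+12:30.
00:15 Veltara Coast − 12h30m = 11:45 UTC (rolling into the previous day, 28 September 2027).
1 March 2027 is a Monday, so Sundays fall on 7, 14, 21, 28; the last is March 28.
1 November 2027 is a Monday, so the first Monday is November 1 and the third is November 15.
At the standard offset (UTC+11:00), 11:45 UTC + 11h = 22:45 Yalide Canton standard time.
The standard-time date in Yalide Canton, 28 September 2027, falls between 28 March and 15 November, so daylight saving is in effect and Yalide Canton is at UTC+12:00.
11:45 UTC + 12h = 23:45 Yalide Canton.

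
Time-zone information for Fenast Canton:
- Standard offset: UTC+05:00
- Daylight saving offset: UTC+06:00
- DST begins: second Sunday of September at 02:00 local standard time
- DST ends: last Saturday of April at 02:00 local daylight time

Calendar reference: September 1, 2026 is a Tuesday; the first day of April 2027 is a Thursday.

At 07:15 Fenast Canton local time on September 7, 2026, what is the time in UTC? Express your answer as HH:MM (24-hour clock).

02:15

1 September 2026 is a Tuesday, so the first Sunday is September 6 and the second is September 13.
1 April 2027 is a Thursday, so Saturdays fall on 3, 10, 17, 24; the last is April 24.
September 7, 2026 is outside the daylight-saving period (13 September 2026 – 24 April 2027), so Fenast Canton is on standard time, UTC+05:00.
07:15 local − 5h = 02:15 UTC.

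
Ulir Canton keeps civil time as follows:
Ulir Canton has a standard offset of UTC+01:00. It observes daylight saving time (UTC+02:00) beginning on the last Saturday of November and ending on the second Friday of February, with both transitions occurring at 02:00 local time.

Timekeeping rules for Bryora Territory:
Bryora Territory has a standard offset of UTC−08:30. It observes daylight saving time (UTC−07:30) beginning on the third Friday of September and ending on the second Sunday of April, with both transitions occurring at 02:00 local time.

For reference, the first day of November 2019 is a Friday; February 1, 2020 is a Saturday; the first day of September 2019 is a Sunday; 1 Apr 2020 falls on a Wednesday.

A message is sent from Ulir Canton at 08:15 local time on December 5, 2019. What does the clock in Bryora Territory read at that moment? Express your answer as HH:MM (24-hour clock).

22:45

1 November 2019 is a Friday, so Saturdays fall on 2, 9, 16, 23, 30; the last is November 30.
1 February 2020 is a Saturday, so the first Friday is February 7 and the second is February 14.
December 5, 2019 falls between 30 November 2019 and 14 February 2020, so daylight saving is in effect and Ulir Canton is at UTC+02:00.
08:15 Ulir Canton − 2h = 06:15 UTC.
1 September 2019 is a Sunday, so the first Friday is September 6 and the third is September 20.
1 April 2020 is a Wednesday, so the first Sunday is April 5 and the second is April 12.
At the standard offset (UTC−08:30), 06:15 UTC − 8h30m = 21:45 Bryora Territory standard time (rolling into the previous day, 4 December 2019).
Daylight saving runs 20 September 2019 – 12 April 2020; the standard-time date in Bryora Territory, December 4, 2019, is inside that window, so Bryora Territory is at UTC−07:30.
06:15 UTC − 7h30m = 22:45 Bryora Territory (rolling into the previous day, 4 December 2019).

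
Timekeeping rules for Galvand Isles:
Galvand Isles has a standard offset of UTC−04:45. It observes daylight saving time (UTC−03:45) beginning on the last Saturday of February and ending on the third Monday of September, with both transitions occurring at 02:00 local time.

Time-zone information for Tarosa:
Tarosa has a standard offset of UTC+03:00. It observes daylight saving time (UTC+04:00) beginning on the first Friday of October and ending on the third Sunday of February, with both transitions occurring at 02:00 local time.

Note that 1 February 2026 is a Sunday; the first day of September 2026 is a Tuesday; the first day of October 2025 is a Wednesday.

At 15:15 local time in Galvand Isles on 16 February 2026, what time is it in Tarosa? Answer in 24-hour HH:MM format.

1 February 2026 is a Sunday, so Saturdays fall on 7, 14, 21, 28; the last is February 28.
1 September 2026 is a Tuesday, so the first Monday is September 7 and the third is September 21.
Daylight saving runs 28 February – 21 September; 16 February 2026 is outside that window, so Galvand Isles is on standard time at UTC−04:45.
15:15 Galvand Isles + 4h45m = 20:00 UTC.
1 October 2025 is a Wednesday, so the first Friday is October 3.
1 February 2026 is a Sunday, so the first Sunday is February 1 and the third is February 15.
At the standard offset (UTC+03:00), 20:00 UTC + 3h = 23:00 Tarosa standard time.
The standard-time date in Tarosa, 16 February 2026, does not fall between 3 October 2025 and 15 February 2026, so daylight saving is not in effect and Tarosa is at UTC+03:00.
20:00 UTC + 3h = 23:00 Tarosa.

23:00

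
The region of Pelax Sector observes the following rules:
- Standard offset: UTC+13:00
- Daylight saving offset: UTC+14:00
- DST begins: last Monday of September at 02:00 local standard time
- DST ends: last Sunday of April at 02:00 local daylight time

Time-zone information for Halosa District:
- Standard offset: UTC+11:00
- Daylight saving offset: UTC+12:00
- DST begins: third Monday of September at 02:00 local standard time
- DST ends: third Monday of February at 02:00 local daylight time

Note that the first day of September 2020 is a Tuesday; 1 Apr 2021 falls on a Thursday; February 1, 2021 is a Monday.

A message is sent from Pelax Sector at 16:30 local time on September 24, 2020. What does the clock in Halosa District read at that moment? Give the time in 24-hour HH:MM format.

1 September 2020 is a Tuesday, so Mondays fall on 7, 14, 21, 28; the last is September 28.
1 April 2021 is a Thursday, so Sundays fall on 4, 11, 18, 25; the last is April 25.
Daylight saving runs 28 September 2020 – 25 April 2021; September 24, 2020 is outside that window, so Pelax Sector is on standard time at UTC+13:00.
16:30 Pelax Sector − 13h = 03:30 UTC.
1 September 2020 is a Tuesday, so the first Monday is September 7 and the third is September 21.
1 February 2021 is a Monday, so the first Monday is February 1 and the third is February 15.
At the standard offset (UTC+11:00), 03:30 UTC + 11h = 14:30 Halosa District standard time.
The standard-time date in Halosa District, September 24, 2020, lies within the daylight-saving period (21 September 2020 – 15 February 2021), so Halosa District is on daylight time, UTC+12:00.
03:30 UTC + 12h = 15:30 Halosa District.

15:30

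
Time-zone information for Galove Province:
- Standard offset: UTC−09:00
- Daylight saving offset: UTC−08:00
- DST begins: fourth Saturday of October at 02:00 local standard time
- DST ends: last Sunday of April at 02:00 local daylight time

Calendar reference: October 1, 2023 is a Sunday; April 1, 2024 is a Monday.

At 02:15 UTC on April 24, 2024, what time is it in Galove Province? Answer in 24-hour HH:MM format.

1 October 2023 is a Sunday, so the first Saturday is October 7 and the fourth is October 28.
1 April 2024 is a Monday, so Sundays fall on 7, 14, 21, 28; the last is April 28.
At the standard offset (UTC−09:00), 02:15 UTC − 9h = 17:15 Galove Province standard time (rolling into the previous day, 23 April 2024).
The standard-time date in Galove Province, April 23, 2024, falls between 28 October 2023 and 28 April 2024, so daylight saving is in effect and Galove Province is at UTC−08:00.
02:15 UTC − 8h = 18:15 local (rolling into the previous day, 23 April 2024).

18:15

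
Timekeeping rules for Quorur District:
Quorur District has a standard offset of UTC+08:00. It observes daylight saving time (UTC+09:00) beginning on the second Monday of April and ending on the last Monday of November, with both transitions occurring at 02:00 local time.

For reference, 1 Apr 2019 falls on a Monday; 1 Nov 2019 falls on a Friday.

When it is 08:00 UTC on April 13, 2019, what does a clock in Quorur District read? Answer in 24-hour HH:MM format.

17:00

1 April 2019 is a Monday, so the first Monday is April 1 and the second is April 8.
1 November 2019 is a Friday, so Mondays fall on 4, 11, 18, 25; the last is November 25.
At the standard offset (UTC+08:00), 08:00 UTC + 8h = 16:00 Quorur District standard time.
The standard-time date in Quorur District, April 13, 2019, lies within the daylight-saving period (8 April – 25 November), so Quorur District is on daylight time, UTC+09:00.
08:00 UTC + 9h = 17:00 local.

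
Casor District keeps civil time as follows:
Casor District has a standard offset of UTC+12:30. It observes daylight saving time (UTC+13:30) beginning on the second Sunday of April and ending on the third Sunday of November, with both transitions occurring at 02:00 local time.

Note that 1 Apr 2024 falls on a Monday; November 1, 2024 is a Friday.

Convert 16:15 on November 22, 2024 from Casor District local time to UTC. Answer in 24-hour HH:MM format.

03:45

1 April 2024 is a Monday, so the first Sunday is April 7 and the second is April 14.
1 November 2024 is a Friday, so the first Sunday is November 3 and the third is November 17.
November 22, 2024 is outside the daylight-saving period (14 April – 17 November), so Casor District is on standard time, UTC+12:30.
16:15 local − 12h30m = 03:45 UTC.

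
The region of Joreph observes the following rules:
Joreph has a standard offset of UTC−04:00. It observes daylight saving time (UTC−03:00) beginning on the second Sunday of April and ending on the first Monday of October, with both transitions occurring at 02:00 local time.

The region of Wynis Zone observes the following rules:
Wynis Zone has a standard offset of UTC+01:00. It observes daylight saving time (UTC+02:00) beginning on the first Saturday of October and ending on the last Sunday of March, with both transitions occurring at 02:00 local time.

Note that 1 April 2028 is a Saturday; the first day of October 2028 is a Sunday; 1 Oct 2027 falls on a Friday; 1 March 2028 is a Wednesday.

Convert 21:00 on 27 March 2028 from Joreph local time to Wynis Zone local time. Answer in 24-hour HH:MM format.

1 April 2028 is a Saturday, so the first Sunday is April 2 and the second is April 9.
1 October 2028 is a Sunday, so the first Monday is October 2.
27 March 2028 does not fall between 9 April and 2 October, so daylight saving is not in effect and Joreph is at UTC−04:00.
21:00 Joreph + 4h = 01:00 UTC (rolling into the next day, 28 March 2028).
1 October 2027 is a Friday, so the first Saturday is October 2.
1 March 2028 is a Wednesday, so Sundays fall on 5, 12, 19, 26; the last is March 26.
At the standard offset (UTC+01:00), 01:00 UTC + 1h = 02:00 Wynis Zone standard time.
Daylight saving runs 2 October 2027 – 26 March 2028; the standard-time date in Wynis Zone, 28 March 2028, is outside that window, so Wynis Zone is on standard time at UTC+01:00.
01:00 UTC + 1h = 02:00 Wynis Zone.

02:00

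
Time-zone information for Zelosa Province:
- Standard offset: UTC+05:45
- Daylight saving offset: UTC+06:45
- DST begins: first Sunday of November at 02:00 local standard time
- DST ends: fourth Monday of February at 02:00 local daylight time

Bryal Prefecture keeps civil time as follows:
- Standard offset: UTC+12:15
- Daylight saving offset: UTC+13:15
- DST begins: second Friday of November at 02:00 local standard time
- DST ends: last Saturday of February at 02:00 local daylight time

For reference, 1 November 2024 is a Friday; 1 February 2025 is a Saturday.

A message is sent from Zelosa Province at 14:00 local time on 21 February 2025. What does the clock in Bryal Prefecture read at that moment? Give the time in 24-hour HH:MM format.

1 November 2024 is a Friday, so the first Sunday is November 3.
1 February 2025 is a Saturday, so the first Monday is February 3 and the fourth is February 24.
21 February 2025 lies within the daylight-saving period (3 November 2024 – 24 February 2025), so Zelosa Province is on daylight time, UTC+06:45.
14:00 Zelosa Province − 6h45m = 07:15 UTC.
1 November 2024 is a Friday, so the first Friday is November 1 and the second is November 8.
1 February 2025 is a Saturday, so Saturdays fall on 1, 8, 15, 22; the last is February 22.
At the standard offset (UTC+12:15), 07:15 UTC + 12h15m = 19:30 Bryal Prefecture standard time.
The standard-time date in Bryal Prefecture, 21 February 2025, lies within the daylight-saving period (8 November 2024 – 22 February 2025), so Bryal Prefecture is on daylight time, UTC+13:15.
07:15 UTC + 13h15m = 20:30 Bryal Prefecture.

20:30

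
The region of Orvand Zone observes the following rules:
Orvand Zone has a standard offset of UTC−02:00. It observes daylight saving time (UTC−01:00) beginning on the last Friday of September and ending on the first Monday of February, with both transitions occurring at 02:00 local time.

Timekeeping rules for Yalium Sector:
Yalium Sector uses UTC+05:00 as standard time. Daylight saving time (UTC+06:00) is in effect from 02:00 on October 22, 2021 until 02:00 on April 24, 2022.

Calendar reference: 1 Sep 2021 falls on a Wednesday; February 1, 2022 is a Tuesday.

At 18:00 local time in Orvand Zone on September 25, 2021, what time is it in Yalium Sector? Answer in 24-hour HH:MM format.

00:00

1 September 2021 is a Wednesday, so Fridays fall on 3, 10, 17, 24; the last is September 24.
1 February 2022 is a Tuesday, so the first Monday is February 7.
September 25, 2021 falls between 24 September 2021 and 7 February 2022, so daylight saving is in effect and Orvand Zone is at UTC−01:00.
18:00 Orvand Zone + 1h = 19:00 UTC.
At the standard offset (UTC+05:00), 19:00 UTC + 5h = 00:00 Yalium Sector standard time (rolling into the next day, 26 September 2021).
The standard-time date in Yalium Sector, September 26, 2021, is outside the daylight-saving period (22 October 2021 – 24 April 2022), so Yalium Sector is on standard time, UTC+05:00.
19:00 UTC + 5h = 00:00 Yalium Sector (rolling into the next day, 26 September 2021).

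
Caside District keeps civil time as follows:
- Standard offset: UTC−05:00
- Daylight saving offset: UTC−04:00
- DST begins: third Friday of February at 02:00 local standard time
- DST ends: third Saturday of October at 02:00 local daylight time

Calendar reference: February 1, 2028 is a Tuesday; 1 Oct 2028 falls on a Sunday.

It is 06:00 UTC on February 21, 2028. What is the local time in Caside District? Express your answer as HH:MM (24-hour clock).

02:00

1 February 2028 is a Tuesday, so the first Friday is February 4 and the third is February 18.
1 October 2028 is a Sunday, so the first Saturday is October 7 and the third is October 21.
At the standard offset (UTC−05:00), 06:00 UTC − 5h = 01:00 Caside District standard time.
Daylight saving runs 18 February – 21 October; the standard-time date in Caside District, February 21, 2028, is inside that window, so Caside District is at UTC−04:00.
06:00 UTC − 4h = 02:00 local.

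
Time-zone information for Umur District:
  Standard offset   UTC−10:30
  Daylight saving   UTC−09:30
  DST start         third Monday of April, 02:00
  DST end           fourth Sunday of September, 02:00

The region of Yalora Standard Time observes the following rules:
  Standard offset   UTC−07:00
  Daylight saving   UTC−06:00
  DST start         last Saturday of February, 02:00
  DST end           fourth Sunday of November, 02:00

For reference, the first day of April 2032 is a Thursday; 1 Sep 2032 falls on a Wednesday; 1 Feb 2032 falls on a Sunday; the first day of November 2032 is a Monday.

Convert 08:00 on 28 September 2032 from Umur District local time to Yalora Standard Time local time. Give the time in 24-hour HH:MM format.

1 April 2032 is a Thursday, so the first Monday is April 5 and the third is April 19.
1 September 2032 is a Wednesday, so the first Sunday is September 5 and the fourth is September 26.
28 September 2032 does not fall between 19 April and 26 September, so daylight saving is not in effect and Umur District is at UTC−10:30.
08:00 Umur District + 10h30m = 18:30 UTC.
1 February 2032 is a Sunday, so Saturdays fall on 7, 14, 21, 28; the last is February 28.
1 November 2032 is a Monday, so the first Sunday is November 7 and the fourth is November 28.
At the standard offset (UTC−07:00), 18:30 UTC − 7h = 11:30 Yalora Standard Time standard time.
The standard-time date in Yalora Standard Time, 28 September 2032, falls between 28 February and 28 November, so daylight saving is in effect and Yalora Standard Time is at UTC−06:00.
18:30 UTC − 6h = 12:30 Yalora Standard Time.

12:30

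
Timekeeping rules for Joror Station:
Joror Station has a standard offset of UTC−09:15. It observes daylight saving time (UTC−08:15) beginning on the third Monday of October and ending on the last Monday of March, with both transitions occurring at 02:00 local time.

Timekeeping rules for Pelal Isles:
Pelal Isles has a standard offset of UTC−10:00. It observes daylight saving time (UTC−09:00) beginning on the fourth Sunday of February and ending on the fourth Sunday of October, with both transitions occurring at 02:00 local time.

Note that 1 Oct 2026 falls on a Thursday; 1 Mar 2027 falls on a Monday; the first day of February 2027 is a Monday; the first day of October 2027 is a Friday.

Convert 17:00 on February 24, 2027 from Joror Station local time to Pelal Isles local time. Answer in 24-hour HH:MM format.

15:15

1 October 2026 is a Thursday, so the first Monday is October 5 and the third is October 19.
1 March 2027 is a Monday, so Mondays fall on 1, 8, 15, 22, 29; the last is March 29.
Daylight saving runs 19 October 2026 – 29 March 2027; February 24, 2027 is inside that window, so Joror Station is at UTC−08:15.
17:00 Joror Station + 8h15m = 01:15 UTC (rolling into the next day, 25 February 2027).
1 February 2027 is a Monday, so the first Sunday is February 7 and the fourth is February 28.
1 October 2027 is a Friday, so the first Sunday is October 3 and the fourth is October 24.
At the standard offset (UTC−10:00), 01:15 UTC − 10h = 15:15 Pelal Isles standard time (rolling into the previous day, 24 February 2027).
The standard-time date in Pelal Isles, February 24, 2027, is outside the daylight-saving period (28 February – 24 October), so Pelal Isles is on standard time, UTC−10:00.
01:15 UTC − 10h = 15:15 Pelal Isles (rolling into the previous day, 24 February 2027).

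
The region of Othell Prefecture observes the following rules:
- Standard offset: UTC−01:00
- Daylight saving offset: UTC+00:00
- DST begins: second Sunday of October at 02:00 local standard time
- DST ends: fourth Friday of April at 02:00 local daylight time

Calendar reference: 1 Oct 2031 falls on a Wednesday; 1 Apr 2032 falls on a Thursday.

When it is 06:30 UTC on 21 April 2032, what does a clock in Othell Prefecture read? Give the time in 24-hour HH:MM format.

06:30

1 October 2031 is a Wednesday, so the first Sunday is October 5 and the second is October 12.
1 April 2032 is a Thursday, so the first Friday is April 2 and the fourth is April 23.
At the standard offset (UTC−01:00), 06:30 UTC − 1h = 05:30 Othell Prefecture standard time.
The standard-time date in Othell Prefecture, 21 April 2032, falls between 12 October 2031 and 23 April 2032, so daylight saving is in effect and Othell Prefecture is at UTC+00:00.
06:30 UTC + 0h = 06:30 local.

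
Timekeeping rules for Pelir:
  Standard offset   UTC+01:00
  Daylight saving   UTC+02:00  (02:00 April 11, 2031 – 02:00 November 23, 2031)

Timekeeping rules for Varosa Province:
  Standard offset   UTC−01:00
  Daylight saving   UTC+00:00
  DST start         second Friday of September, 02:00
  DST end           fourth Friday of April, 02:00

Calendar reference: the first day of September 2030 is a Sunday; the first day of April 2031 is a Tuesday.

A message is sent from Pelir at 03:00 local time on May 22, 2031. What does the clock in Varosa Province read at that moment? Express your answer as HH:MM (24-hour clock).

May 22, 2031 falls between 11 April and 23 November, so daylight saving is in effect and Pelir is at UTC+02:00.
03:00 Pelir − 2h = 01:00 UTC.
1 September 2030 is a Sunday, so the first Friday is September 6 and the second is September 13.
1 April 2031 is a Tuesday, so the first Friday is April 4 and the fourth is April 25.
At the standard offset (UTC−01:00), 01:00 UTC − 1h = 00:00 Varosa Province standard time.
The standard-time date in Varosa Province, May 22, 2031, does not fall between 13 September 2030 and 25 April 2031, so daylight saving is not in effect and Varosa Province is at UTC−01:00.
01:00 UTC − 1h = 00:00 Varosa Province.

00:00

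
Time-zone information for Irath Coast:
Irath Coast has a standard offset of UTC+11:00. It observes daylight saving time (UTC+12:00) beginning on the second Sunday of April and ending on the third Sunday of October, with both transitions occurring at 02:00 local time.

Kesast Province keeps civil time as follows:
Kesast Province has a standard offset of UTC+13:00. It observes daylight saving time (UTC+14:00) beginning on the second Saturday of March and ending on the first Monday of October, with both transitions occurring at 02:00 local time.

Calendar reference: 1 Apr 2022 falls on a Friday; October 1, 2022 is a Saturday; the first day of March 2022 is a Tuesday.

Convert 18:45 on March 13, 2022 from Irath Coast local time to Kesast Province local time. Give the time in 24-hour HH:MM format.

21:45

1 April 2022 is a Friday, so the first Sunday is April 3 and the second is April 10.
1 October 2022 is a Saturday, so the first Sunday is October 2 and the third is October 16.
Daylight saving runs 10 April – 16 October; March 13, 2022 is outside that window, so Irath Coast is on standard time at UTC+11:00.
18:45 Irath Coast − 11h = 07:45 UTC.
1 March 2022 is a Tuesday, so the first Saturday is March 5 and the second is March 12.
1 October 2022 is a Saturday, so the first Monday is October 3.
At the standard offset (UTC+13:00), 07:45 UTC + 13h = 20:45 Kesast Province standard time.
The standard-time date in Kesast Province, March 13, 2022, lies within the daylight-saving period (12 March – 3 October), so Kesast Province is on daylight time, UTC+14:00.
07:45 UTC + 14h = 21:45 Kesast Province.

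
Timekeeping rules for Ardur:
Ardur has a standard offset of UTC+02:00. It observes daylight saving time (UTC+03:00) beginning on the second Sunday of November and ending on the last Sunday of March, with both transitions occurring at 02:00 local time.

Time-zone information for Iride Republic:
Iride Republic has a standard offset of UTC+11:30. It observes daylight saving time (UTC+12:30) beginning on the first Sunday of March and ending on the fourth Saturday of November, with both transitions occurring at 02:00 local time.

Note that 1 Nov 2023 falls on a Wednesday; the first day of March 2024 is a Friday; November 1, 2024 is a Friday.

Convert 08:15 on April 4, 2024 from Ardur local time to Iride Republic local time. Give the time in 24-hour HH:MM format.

18:45

1 November 2023 is a Wednesday, so the first Sunday is November 5 and the second is November 12.
1 March 2024 is a Friday, so Sundays fall on 3, 10, 17, 24, 31; the last is March 31.
April 4, 2024 does not fall between 12 November 2023 and 31 March 2024, so daylight saving is not in effect and Ardur is at UTC+02:00.
08:15 Ardur − 2h = 06:15 UTC.
1 March 2024 is a Friday, so the first Sunday is March 3.
1 November 2024 is a Friday, so the first Saturday is November 2 and the fourth is November 23.
At the standard offset (UTC+11:30), 06:15 UTC + 11h30m = 17:45 Iride Republic standard time.
Daylight saving runs 3 March – 23 November; the standard-time date in Iride Republic, April 4, 2024, is inside that window, so Iride Republic is at UTC+12:30.
06:15 UTC + 12h30m = 18:45 Iride Republic.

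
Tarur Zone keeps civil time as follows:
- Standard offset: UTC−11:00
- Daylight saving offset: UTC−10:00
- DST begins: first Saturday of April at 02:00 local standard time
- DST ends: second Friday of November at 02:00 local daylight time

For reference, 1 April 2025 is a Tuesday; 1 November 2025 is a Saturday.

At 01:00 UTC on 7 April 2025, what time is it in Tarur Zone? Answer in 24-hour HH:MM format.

1 April 2025 is a Tuesday, so the first Saturday is April 5.
1 November 2025 is a Saturday, so the first Friday is November 7 and the second is November 14.
At the standard offset (UTC−11:00), 01:00 UTC − 11h = 14:00 Tarur Zone standard time (rolling into the previous day, 6 April 2025).
Daylight saving runs 5 April – 14 November; the standard-time date in Tarur Zone, 6 April 2025, is inside that window, so Tarur Zone is at UTC−10:00.
01:00 UTC − 10h = 15:00 local (rolling into the previous day, 6 April 2025).

15:00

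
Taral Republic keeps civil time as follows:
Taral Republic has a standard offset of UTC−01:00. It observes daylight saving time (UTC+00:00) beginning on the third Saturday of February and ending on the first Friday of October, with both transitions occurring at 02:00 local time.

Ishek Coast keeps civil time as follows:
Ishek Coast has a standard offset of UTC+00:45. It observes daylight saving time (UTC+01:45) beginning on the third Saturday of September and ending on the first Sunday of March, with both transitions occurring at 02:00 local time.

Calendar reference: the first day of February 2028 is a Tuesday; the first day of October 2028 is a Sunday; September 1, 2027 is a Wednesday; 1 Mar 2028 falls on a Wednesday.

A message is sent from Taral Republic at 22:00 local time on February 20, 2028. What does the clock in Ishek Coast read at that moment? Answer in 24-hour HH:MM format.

1 February 2028 is a Tuesday, so the first Saturday is February 5 and the third is February 19.
1 October 2028 is a Sunday, so the first Friday is October 6.
Daylight saving runs 19 February – 6 October; February 20, 2028 is inside that window, so Taral Republic is at UTC+00:00.
22:00 Taral Republic − 0h = 22:00 UTC.
1 September 2027 is a Wednesday, so the first Saturday is September 4 and the third is September 18.
1 March 2028 is a Wednesday, so the first Sunday is March 5.
At the standard offset (UTC+00:45), 22:00 UTC + 0h45m = 22:45 Ishek Coast standard time.
The standard-time date in Ishek Coast, February 20, 2028, lies within the daylight-saving period (18 September 2027 – 5 March 2028), so Ishek Coast is on daylight time, UTC+01:45.
22:00 UTC + 1h45m = 23:45 Ishek Coast.

23:45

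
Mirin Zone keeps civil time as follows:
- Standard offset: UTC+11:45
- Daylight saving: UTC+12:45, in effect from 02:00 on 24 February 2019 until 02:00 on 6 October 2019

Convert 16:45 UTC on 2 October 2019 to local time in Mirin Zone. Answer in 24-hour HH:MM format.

05:30

At the standard offset (UTC+11:45), 16:45 UTC + 11h45m = 04:30 Mirin Zone standard time (rolling into the next day, 3 October 2019).
The standard-time date in Mirin Zone, 3 October 2019, lies within the daylight-saving period (24 February – 6 October), so Mirin Zone is on daylight time, UTC+12:45.
16:45 UTC + 12h45m = 05:30 local (rolling into the next day, 3 October 2019).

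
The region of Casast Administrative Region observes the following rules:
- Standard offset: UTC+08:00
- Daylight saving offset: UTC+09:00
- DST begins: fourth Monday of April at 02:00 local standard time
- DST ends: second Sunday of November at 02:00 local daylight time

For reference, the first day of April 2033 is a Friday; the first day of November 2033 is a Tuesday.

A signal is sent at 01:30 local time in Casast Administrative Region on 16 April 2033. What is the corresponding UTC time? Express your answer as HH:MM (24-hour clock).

1 April 2033 is a Friday, so the first Monday is April 4 and the fourth is April 25.
1 November 2033 is a Tuesday, so the first Sunday is November 6 and the second is November 13.
16 April 2033 is outside the daylight-saving period (25 April – 13 November), so Casast Administrative Region is on standard time, UTC+08:00.
01:30 local − 8h = 17:30 UTC (rolling into the previous day, 15 April 2033).

17:30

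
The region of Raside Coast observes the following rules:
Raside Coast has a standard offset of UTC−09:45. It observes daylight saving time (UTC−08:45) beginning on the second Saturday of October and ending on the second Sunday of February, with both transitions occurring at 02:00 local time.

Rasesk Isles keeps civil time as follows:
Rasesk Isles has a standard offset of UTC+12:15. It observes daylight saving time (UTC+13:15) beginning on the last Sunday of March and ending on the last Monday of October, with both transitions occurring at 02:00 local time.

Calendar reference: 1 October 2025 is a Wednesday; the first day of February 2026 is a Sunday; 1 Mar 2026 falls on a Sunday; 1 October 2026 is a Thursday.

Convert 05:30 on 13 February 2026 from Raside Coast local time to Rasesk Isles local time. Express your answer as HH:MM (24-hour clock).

03:30

1 October 2025 is a Wednesday, so the first Saturday is October 4 and the second is October 11.
1 February 2026 is a Sunday, so the first Sunday is February 1 and the second is February 8.
13 February 2026 is outside the daylight-saving period (11 October 2025 – 8 February 2026), so Raside Coast is on standard time, UTC−09:45.
05:30 Raside Coast + 9h45m = 15:15 UTC.
1 March 2026 is a Sunday, so Sundays fall on 1, 8, 15, 22, 29; the last is March 29.
1 October 2026 is a Thursday, so Mondays fall on 5, 12, 19, 26; the last is October 26.
At the standard offset (UTC+12:15), 15:15 UTC + 12h15m = 03:30 Rasesk Isles standard time (rolling into the next day, 14 February 2026).
The standard-time date in Rasesk Isles, 14 February 2026, does not fall between 29 March and 26 October, so daylight saving is not in effect and Rasesk Isles is at UTC+12:15.
15:15 UTC + 12h15m = 03:30 Rasesk Isles (rolling into the next day, 14 February 2026).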